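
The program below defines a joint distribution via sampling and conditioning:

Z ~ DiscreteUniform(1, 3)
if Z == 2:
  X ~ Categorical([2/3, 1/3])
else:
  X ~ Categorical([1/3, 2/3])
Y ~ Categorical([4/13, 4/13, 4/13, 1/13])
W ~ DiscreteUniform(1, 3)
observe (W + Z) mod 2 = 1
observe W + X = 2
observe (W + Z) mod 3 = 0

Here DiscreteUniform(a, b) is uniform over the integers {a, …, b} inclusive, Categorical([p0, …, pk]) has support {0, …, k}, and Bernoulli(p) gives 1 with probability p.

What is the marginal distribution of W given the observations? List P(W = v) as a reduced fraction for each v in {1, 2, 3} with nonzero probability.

P(W=1) = 1/2, P(W=2) = 1/2

Enumerate traces; 8 have nonzero weight after conditioning:
  (Z=1, X=0, Y=0, W=2) weight 4/351
  (Z=1, X=0, Y=1, W=2) weight 4/351
  (Z=1, X=0, Y=2, W=2) weight 4/351
  (Z=1, X=0, Y=3, W=2) weight 1/351
  (Z=2, X=1, Y=0, W=1) weight 4/351
  (Z=2, X=1, Y=1, W=1) weight 4/351
  (Z=2, X=1, Y=2, W=1) weight 4/351
  (Z=2, X=1, Y=3, W=1) weight 1/351
Group by W:
  weight(W=1) = 1/27
  weight(W=2) = 1/27
Total weight = 1/27 + 1/27 = 2/27
P(W=1 | obs) = 1/27 / 2/27 = 1/2
P(W=2 | obs) = 1/27 / 2/27 = 1/2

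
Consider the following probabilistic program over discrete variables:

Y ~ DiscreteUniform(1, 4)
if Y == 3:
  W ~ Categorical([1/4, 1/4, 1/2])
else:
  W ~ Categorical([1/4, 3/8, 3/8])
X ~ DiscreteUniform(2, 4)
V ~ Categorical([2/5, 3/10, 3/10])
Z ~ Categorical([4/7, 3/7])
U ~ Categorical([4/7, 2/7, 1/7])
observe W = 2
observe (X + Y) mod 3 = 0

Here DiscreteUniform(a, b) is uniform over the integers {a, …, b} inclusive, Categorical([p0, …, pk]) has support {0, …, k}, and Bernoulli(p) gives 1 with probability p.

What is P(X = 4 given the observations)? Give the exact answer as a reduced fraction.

P(X = 4 | obs) = 3/13

Enumerate traces; 72 have nonzero weight after conditioning:
  (Y=1, W=2, X=2, V=0, Z=0, U=0) weight 1/245
  (Y=1, W=2, X=2, V=0, Z=0, U=1) weight 1/490
  (Y=1, W=2, X=2, V=0, Z=0, U=2) weight 1/980
  (Y=1, W=2, X=2, V=0, Z=1, U=0) weight 3/980
  (Y=1, W=2, X=2, V=0, Z=1, U=1) weight 3/1960
  (Y=1, W=2, X=2, V=0, Z=1, U=2) weight 3/3920
  (Y=1, W=2, X=2, V=1, Z=0, U=0) weight 3/980
  (Y=1, W=2, X=2, V=1, Z=0, U=1) weight 3/1960
  (Y=2, W=2, X=4, V=0, Z=0, U=0) weight 1/245
  (Y=3, W=2, X=3, V=0, Z=0, U=0) weight 4/735
  … 62 more
Group by X:
  weight(X=2) = 1/16
  weight(X=3) = 1/24
  weight(X=4) = 1/32
Total weight = 1/16 + 1/24 + 1/32 = 13/96
P(X=2 | obs) = 1/16 / 13/96 = 6/13
P(X=3 | obs) = 1/24 / 13/96 = 4/13
P(X=4 | obs) = 1/32 / 13/96 = 3/13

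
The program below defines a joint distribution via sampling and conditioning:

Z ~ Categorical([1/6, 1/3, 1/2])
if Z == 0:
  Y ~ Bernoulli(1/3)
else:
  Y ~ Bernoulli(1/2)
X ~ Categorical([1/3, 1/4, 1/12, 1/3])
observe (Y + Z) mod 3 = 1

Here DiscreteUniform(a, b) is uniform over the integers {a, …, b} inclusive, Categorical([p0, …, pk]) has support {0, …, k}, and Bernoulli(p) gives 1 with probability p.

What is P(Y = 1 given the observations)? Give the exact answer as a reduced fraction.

P(Y = 1 | obs) = 1/4

Enumerate traces; 8 have nonzero weight after conditioning:
  (Z=0, Y=1, X=0) weight 1/54
  (Z=0, Y=1, X=1) weight 1/72
  (Z=0, Y=1, X=2) weight 1/216
  (Z=0, Y=1, X=3) weight 1/54
  (Z=1, Y=0, X=0) weight 1/18
  (Z=1, Y=0, X=1) weight 1/24
  (Z=1, Y=0, X=2) weight 1/72
  (Z=1, Y=0, X=3) weight 1/18
Group by Y:
  weight(Y=0) = 1/6
  weight(Y=1) = 1/18
Total weight = 1/6 + 1/18 = 2/9
P(Y=0 | obs) = 1/6 / 2/9 = 3/4
P(Y=1 | obs) = 1/18 / 2/9 = 1/4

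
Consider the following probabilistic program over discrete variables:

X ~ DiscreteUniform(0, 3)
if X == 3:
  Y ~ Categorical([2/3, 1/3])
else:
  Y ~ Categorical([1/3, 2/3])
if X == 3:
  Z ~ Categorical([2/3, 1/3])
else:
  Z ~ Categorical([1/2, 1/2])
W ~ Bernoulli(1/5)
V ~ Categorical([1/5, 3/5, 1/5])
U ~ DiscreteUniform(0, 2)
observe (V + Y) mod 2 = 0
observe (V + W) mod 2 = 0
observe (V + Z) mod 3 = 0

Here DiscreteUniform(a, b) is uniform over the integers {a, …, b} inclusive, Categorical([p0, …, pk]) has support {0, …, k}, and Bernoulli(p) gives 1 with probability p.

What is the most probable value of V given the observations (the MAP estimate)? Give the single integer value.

argmax_v P(V = v | obs) = 0

Enumerate traces; 24 have nonzero weight after conditioning:
  (X=0, Y=0, Z=0, W=0, V=0, U=0) weight 1/450
  (X=0, Y=0, Z=0, W=0, V=0, U=1) weight 1/450
  (X=0, Y=0, Z=0, W=0, V=0, U=2) weight 1/450
  (X=0, Y=0, Z=1, W=0, V=2, U=0) weight 1/450
  (X=0, Y=0, Z=1, W=0, V=2, U=1) weight 1/450
  (X=0, Y=0, Z=1, W=0, V=2, U=2) weight 1/450
  (X=1, Y=0, Z=0, W=0, V=0, U=0) weight 1/450
  (X=1, Y=0, Z=0, W=0, V=0, U=1) weight 1/450
  … 16 more
Group by V:
  weight(V=0) = 17/450
  weight(V=2) = 13/450
Total weight = 17/450 + 13/450 = 1/15
P(V=0 | obs) = 17/450 / 1/15 = 17/30
P(V=2 | obs) = 13/450 / 1/15 = 13/30
argmax = 0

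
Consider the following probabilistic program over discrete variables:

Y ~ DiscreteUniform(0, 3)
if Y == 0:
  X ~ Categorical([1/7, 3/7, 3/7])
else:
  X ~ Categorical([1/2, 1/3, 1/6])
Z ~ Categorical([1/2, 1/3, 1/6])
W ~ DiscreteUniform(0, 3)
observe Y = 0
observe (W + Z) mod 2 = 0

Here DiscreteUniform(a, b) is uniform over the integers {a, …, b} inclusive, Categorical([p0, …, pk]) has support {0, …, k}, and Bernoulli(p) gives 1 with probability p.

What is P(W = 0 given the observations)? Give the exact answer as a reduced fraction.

Enumerate traces; 18 have nonzero weight after conditioning:
  (Y=0, X=0, Z=0, W=0) weight 1/224
  (Y=0, X=0, Z=0, W=2) weight 1/224
  (Y=0, X=0, Z=1, W=1) weight 1/336
  (Y=0, X=0, Z=1, W=3) weight 1/336
  (Y=0, X=0, Z=2, W=0) weight 1/672
  (Y=0, X=0, Z=2, W=2) weight 1/672
  (Y=0, X=1, Z=0, W=0) weight 3/224
  (Y=0, X=1, Z=0, W=2) weight 3/224
  … 10 more
Group by W:
  weight(W=0) = 1/24
  weight(W=1) = 1/48
  weight(W=2) = 1/24
  weight(W=3) = 1/48
Total weight = 1/24 + 1/48 + 1/24 + 1/48 = 1/8
P(W=0 | obs) = 1/24 / 1/8 = 1/3
P(W=1 | obs) = 1/48 / 1/8 = 1/6
P(W=2 | obs) = 1/24 / 1/8 = 1/3
P(W=3 | obs) = 1/48 / 1/8 = 1/6

P(W = 0 | obs) = 1/3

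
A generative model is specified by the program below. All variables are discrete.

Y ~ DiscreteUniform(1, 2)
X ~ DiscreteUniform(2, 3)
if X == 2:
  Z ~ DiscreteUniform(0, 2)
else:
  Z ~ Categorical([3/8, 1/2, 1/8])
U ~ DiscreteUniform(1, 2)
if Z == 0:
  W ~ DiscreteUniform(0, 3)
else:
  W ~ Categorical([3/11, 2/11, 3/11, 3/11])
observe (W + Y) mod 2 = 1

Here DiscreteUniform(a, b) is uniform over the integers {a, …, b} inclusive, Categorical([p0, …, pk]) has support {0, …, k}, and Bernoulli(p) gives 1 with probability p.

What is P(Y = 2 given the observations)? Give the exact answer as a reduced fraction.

P(Y = 2 | obs) = 497/1056

Enumerate traces; 48 have nonzero weight after conditioning:
  (Y=1, X=2, Z=0, U=1, W=0) weight 1/96
  (Y=1, X=2, Z=0, U=1, W=2) weight 1/96
  (Y=1, X=2, Z=0, U=2, W=0) weight 1/96
  (Y=1, X=2, Z=0, U=2, W=2) weight 1/96
  (Y=1, X=2, Z=1, U=1, W=0) weight 1/88
  (Y=1, X=2, Z=1, U=1, W=2) weight 1/88
  (Y=1, X=2, Z=1, U=2, W=0) weight 1/88
  (Y=1, X=2, Z=1, U=2, W=2) weight 1/88
  (Y=2, X=2, Z=0, U=1, W=1) weight 1/96
  … 39 more
Group by Y:
  weight(Y=1) = 559/2112
  weight(Y=2) = 497/2112
Total weight = 559/2112 + 497/2112 = 1/2
P(Y=1 | obs) = 559/2112 / 1/2 = 559/1056
P(Y=2 | obs) = 497/2112 / 1/2 = 497/1056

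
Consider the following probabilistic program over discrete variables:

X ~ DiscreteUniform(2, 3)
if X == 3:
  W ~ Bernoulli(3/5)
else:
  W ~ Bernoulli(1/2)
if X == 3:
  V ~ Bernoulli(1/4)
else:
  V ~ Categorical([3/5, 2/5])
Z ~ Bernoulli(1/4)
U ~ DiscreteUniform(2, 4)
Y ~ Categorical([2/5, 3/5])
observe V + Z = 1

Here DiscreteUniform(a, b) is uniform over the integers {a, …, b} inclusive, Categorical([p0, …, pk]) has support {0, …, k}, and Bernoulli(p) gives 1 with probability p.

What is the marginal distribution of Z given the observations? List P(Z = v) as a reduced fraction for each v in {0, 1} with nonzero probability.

P(Z=0) = 13/22, P(Z=1) = 9/22

Enumerate traces; 48 have nonzero weight after conditioning:
  (X=2, W=0, V=0, Z=1, U=2, Y=0) weight 1/200
  (X=2, W=0, V=0, Z=1, U=2, Y=1) weight 3/400
  (X=2, W=0, V=0, Z=1, U=3, Y=0) weight 1/200
  (X=2, W=0, V=0, Z=1, U=3, Y=1) weight 3/400
  (X=2, W=0, V=0, Z=1, U=4, Y=0) weight 1/200
  (X=2, W=0, V=0, Z=1, U=4, Y=1) weight 3/400
  (X=2, W=0, V=1, Z=0, U=2, Y=0) weight 1/100
  (X=2, W=0, V=1, Z=0, U=2, Y=1) weight 3/200
  … 40 more
Group by Z:
  weight(Z=0) = 39/160
  weight(Z=1) = 27/160
Total weight = 39/160 + 27/160 = 33/80
P(Z=0 | obs) = 39/160 / 33/80 = 13/22
P(Z=1 | obs) = 27/160 / 33/80 = 9/22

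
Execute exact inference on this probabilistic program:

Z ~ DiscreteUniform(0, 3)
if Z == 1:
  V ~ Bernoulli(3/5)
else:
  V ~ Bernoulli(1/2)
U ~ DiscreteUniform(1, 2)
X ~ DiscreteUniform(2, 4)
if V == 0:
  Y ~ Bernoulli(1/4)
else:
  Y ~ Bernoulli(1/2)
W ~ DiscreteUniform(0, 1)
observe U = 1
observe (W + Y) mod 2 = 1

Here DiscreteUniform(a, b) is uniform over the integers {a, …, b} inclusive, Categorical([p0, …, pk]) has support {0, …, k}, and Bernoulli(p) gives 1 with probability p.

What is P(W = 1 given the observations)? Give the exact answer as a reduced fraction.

P(W = 1 | obs) = 99/160

Enumerate traces; 48 have nonzero weight after conditioning:
  (Z=0, V=0, U=1, X=2, Y=0, W=1) weight 1/128
  (Z=0, V=0, U=1, X=2, Y=1, W=0) weight 1/384
  (Z=0, V=0, U=1, X=3, Y=0, W=1) weight 1/128
  (Z=0, V=0, U=1, X=3, Y=1, W=0) weight 1/384
  (Z=0, V=0, U=1, X=4, Y=0, W=1) weight 1/128
  (Z=0, V=0, U=1, X=4, Y=1, W=0) weight 1/384
  (Z=0, V=1, U=1, X=2, Y=0, W=1) weight 1/192
  (Z=0, V=1, U=1, X=2, Y=1, W=0) weight 1/192
  … 40 more
Group by W:
  weight(W=0) = 61/640
  weight(W=1) = 99/640
Total weight = 61/640 + 99/640 = 1/4
P(W=0 | obs) = 61/640 / 1/4 = 61/160
P(W=1 | obs) = 99/640 / 1/4 = 99/160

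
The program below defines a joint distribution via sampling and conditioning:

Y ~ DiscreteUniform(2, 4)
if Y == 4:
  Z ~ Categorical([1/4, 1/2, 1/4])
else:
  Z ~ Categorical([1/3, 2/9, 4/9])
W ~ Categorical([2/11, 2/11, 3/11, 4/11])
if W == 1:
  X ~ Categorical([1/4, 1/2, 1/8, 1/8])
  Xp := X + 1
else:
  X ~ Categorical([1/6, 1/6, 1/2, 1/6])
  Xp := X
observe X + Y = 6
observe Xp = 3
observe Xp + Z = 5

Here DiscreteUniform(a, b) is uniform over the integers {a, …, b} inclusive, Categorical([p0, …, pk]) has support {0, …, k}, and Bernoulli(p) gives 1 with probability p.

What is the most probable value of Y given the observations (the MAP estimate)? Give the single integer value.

Enumerate traces; 4 have nonzero weight after conditioning:
  (Y=3, Z=2, W=0, X=3) weight 4/891
  (Y=3, Z=2, W=2, X=3) weight 2/297
  (Y=3, Z=2, W=3, X=3) weight 8/891
  (Y=4, Z=2, W=1, X=2) weight 1/528
Group by Y:
  weight(Y=3) = 2/99
  weight(Y=4) = 1/528
Total weight = 2/99 + 1/528 = 35/1584
P(Y=3 | obs) = 2/99 / 35/1584 = 32/35
P(Y=4 | obs) = 1/528 / 35/1584 = 3/35
argmax = 3

argmax_v P(Y = v | obs) = 3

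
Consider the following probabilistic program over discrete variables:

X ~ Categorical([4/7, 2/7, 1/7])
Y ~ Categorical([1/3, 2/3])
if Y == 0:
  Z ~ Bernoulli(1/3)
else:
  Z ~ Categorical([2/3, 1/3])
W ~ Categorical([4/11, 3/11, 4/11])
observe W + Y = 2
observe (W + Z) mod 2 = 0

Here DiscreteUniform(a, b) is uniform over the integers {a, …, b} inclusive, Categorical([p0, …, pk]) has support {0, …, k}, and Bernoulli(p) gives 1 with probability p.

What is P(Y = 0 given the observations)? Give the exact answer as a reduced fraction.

Enumerate traces; 6 have nonzero weight after conditioning:
  (X=0, Y=0, Z=0, W=2) weight 32/693
  (X=0, Y=1, Z=1, W=1) weight 8/231
  (X=1, Y=0, Z=0, W=2) weight 16/693
  (X=1, Y=1, Z=1, W=1) weight 4/231
  (X=2, Y=0, Z=0, W=2) weight 8/693
  (X=2, Y=1, Z=1, W=1) weight 2/231
Group by Y:
  weight(Y=0) = 8/99
  weight(Y=1) = 2/33
Total weight = 8/99 + 2/33 = 14/99
P(Y=0 | obs) = 8/99 / 14/99 = 4/7
P(Y=1 | obs) = 2/33 / 14/99 = 3/7

P(Y = 0 | obs) = 4/7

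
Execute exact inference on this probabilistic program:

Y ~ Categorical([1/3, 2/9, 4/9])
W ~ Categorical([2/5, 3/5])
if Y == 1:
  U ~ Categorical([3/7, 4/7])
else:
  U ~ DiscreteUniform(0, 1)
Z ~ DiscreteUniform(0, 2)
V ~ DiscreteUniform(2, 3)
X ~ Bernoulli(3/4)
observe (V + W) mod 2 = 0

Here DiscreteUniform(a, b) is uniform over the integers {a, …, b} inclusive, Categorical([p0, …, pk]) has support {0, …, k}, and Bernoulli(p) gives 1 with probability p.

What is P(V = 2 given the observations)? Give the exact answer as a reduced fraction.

Enumerate traces; 72 have nonzero weight after conditioning:
  (Y=0, W=0, U=0, Z=0, V=2, X=0) weight 1/360
  (Y=0, W=0, U=0, Z=0, V=2, X=1) weight 1/120
  (Y=0, W=0, U=0, Z=1, V=2, X=0) weight 1/360
  (Y=0, W=0, U=0, Z=1, V=2, X=1) weight 1/120
  (Y=0, W=0, U=0, Z=2, V=2, X=0) weight 1/360
  (Y=0, W=0, U=0, Z=2, V=2, X=1) weight 1/120
  (Y=0, W=0, U=1, Z=0, V=2, X=0) weight 1/360
  (Y=0, W=0, U=1, Z=0, V=2, X=1) weight 1/120
  (Y=0, W=1, U=0, Z=0, V=3, X=0) weight 1/240
  … 63 more
Group by V:
  weight(V=2) = 1/5
  weight(V=3) = 3/10
Total weight = 1/5 + 3/10 = 1/2
P(V=2 | obs) = 1/5 / 1/2 = 2/5
P(V=3 | obs) = 3/10 / 1/2 = 3/5

P(V = 2 | obs) = 2/5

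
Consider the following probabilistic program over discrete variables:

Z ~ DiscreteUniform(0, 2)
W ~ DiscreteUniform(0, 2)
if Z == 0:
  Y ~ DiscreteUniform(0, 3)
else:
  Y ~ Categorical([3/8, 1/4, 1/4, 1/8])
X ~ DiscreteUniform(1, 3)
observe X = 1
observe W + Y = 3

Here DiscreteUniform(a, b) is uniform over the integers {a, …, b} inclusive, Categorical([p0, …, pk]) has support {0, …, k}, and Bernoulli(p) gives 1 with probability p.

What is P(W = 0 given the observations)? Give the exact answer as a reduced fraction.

P(W = 0 | obs) = 1/4

Enumerate traces; 9 have nonzero weight after conditioning:
  (Z=0, W=0, Y=3, X=1) weight 1/108
  (Z=0, W=1, Y=2, X=1) weight 1/108
  (Z=0, W=2, Y=1, X=1) weight 1/108
  (Z=1, W=0, Y=3, X=1) weight 1/216
  (Z=1, W=1, Y=2, X=1) weight 1/108
  (Z=1, W=2, Y=1, X=1) weight 1/108
  (Z=2, W=0, Y=3, X=1) weight 1/216
  (Z=2, W=1, Y=2, X=1) weight 1/108
  … 1 more
Group by W:
  weight(W=0) = 1/54
  weight(W=1) = 1/36
  weight(W=2) = 1/36
Total weight = 1/54 + 1/36 + 1/36 = 2/27
P(W=0 | obs) = 1/54 / 2/27 = 1/4
P(W=1 | obs) = 1/36 / 2/27 = 3/8
P(W=2 | obs) = 1/36 / 2/27 = 3/8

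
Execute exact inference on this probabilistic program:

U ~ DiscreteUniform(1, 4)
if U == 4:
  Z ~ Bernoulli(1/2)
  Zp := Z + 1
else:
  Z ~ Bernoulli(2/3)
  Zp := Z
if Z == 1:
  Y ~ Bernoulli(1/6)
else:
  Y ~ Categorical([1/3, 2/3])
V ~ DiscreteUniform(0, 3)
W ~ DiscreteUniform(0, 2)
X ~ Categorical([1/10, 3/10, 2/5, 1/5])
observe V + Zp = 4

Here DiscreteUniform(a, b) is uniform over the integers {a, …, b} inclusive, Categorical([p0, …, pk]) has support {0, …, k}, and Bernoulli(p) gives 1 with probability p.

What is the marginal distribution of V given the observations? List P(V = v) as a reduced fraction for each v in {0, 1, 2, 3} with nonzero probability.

P(V=2) = 1/6, P(V=3) = 5/6

Enumerate traces; 120 have nonzero weight after conditioning:
  (U=1, Z=1, Y=0, V=3, W=0, X=0) weight 1/864
  (U=1, Z=1, Y=0, V=3, W=0, X=1) weight 1/288
  (U=1, Z=1, Y=0, V=3, W=0, X=2) weight 1/216
  (U=1, Z=1, Y=0, V=3, W=0, X=3) weight 1/432
  (U=1, Z=1, Y=0, V=3, W=1, X=0) weight 1/864
  (U=1, Z=1, Y=0, V=3, W=1, X=1) weight 1/288
  (U=1, Z=1, Y=0, V=3, W=1, X=2) weight 1/216
  (U=1, Z=1, Y=0, V=3, W=1, X=3) weight 1/432
  (U=4, Z=1, Y=0, V=2, W=0, X=0) weight 1/1152
  … 111 more
Group by V:
  weight(V=2) = 1/32
  weight(V=3) = 5/32
Total weight = 1/32 + 5/32 = 3/16
P(V=2 | obs) = 1/32 / 3/16 = 1/6
P(V=3 | obs) = 5/32 / 3/16 = 5/6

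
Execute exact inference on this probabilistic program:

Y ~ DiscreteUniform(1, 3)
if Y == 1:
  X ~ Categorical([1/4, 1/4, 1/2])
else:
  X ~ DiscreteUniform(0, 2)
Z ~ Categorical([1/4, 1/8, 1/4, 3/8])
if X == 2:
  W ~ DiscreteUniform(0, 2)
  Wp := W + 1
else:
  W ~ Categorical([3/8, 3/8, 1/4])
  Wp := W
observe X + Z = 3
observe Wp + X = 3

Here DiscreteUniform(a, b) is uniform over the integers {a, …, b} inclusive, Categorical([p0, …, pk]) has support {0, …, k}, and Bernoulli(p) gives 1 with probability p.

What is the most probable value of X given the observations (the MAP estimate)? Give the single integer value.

Enumerate traces; 6 have nonzero weight after conditioning:
  (Y=1, X=1, Z=2, W=2) weight 1/192
  (Y=1, X=2, Z=1, W=0) weight 1/144
  (Y=2, X=1, Z=2, W=2) weight 1/144
  (Y=2, X=2, Z=1, W=0) weight 1/216
  (Y=3, X=1, Z=2, W=2) weight 1/144
  (Y=3, X=2, Z=1, W=0) weight 1/216
Group by X:
  weight(X=1) = 11/576
  weight(X=2) = 7/432
Total weight = 11/576 + 7/432 = 61/1728
P(X=1 | obs) = 11/576 / 61/1728 = 33/61
P(X=2 | obs) = 7/432 / 61/1728 = 28/61
argmax = 1

argmax_v P(X = v | obs) = 1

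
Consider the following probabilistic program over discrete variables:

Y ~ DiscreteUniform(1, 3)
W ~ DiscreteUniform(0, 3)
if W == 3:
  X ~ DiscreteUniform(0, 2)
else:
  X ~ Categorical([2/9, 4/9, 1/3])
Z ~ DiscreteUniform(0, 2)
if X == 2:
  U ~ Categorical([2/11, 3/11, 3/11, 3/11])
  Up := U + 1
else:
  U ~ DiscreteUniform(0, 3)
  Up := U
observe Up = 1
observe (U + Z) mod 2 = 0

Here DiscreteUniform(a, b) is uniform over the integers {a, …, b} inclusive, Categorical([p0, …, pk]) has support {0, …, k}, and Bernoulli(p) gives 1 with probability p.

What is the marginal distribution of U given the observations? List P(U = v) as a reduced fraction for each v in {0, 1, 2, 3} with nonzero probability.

P(U=0) = 8/19, P(U=1) = 11/19

Enumerate traces; 48 have nonzero weight after conditioning:
  (Y=1, W=0, X=0, Z=1, U=1) weight 1/648
  (Y=1, W=0, X=1, Z=1, U=1) weight 1/324
  (Y=1, W=0, X=2, Z=0, U=0) weight 1/594
  (Y=1, W=0, X=2, Z=2, U=0) weight 1/594
  (Y=1, W=1, X=0, Z=1, U=1) weight 1/648
  (Y=1, W=1, X=1, Z=1, U=1) weight 1/324
  (Y=1, W=1, X=2, Z=0, U=0) weight 1/594
  (Y=1, W=1, X=2, Z=2, U=0) weight 1/594
  … 40 more
Group by U:
  weight(U=0) = 4/99
  weight(U=1) = 1/18
Total weight = 4/99 + 1/18 = 19/198
P(U=0 | obs) = 4/99 / 19/198 = 8/19
P(U=1 | obs) = 1/18 / 19/198 = 11/19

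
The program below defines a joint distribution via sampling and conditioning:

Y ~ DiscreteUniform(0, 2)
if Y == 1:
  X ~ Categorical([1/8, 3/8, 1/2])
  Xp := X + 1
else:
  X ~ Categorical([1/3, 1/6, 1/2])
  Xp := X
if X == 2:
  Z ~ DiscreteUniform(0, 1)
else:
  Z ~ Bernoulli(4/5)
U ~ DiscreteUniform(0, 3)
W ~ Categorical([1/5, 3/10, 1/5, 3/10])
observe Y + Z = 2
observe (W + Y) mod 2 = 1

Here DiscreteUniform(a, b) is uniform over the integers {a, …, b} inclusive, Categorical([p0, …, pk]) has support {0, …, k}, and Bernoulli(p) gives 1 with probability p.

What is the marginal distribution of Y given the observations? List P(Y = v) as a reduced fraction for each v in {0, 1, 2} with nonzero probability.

P(Y=1) = 26/47, P(Y=2) = 21/47

Enumerate traces; 48 have nonzero weight after conditioning:
  (Y=1, X=0, Z=1, U=0, W=0) weight 1/600
  (Y=1, X=0, Z=1, U=0, W=2) weight 1/600
  (Y=1, X=0, Z=1, U=1, W=0) weight 1/600
  (Y=1, X=0, Z=1, U=1, W=2) weight 1/600
  (Y=1, X=0, Z=1, U=2, W=0) weight 1/600
  (Y=1, X=0, Z=1, U=2, W=2) weight 1/600
  (Y=1, X=0, Z=1, U=3, W=0) weight 1/600
  (Y=1, X=0, Z=1, U=3, W=2) weight 1/600
  (Y=2, X=0, Z=0, U=0, W=1) weight 1/600
  … 39 more
Group by Y:
  weight(Y=1) = 13/150
  weight(Y=2) = 7/100
Total weight = 13/150 + 7/100 = 47/300
P(Y=1 | obs) = 13/150 / 47/300 = 26/47
P(Y=2 | obs) = 7/100 / 47/300 = 21/47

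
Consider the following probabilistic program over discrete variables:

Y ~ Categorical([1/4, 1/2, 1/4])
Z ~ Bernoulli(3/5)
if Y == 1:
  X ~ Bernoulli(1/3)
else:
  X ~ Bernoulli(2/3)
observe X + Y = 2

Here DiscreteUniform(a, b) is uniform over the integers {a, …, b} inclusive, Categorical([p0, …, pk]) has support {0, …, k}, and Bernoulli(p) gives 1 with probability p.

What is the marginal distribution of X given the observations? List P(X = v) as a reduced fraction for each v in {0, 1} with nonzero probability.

P(X=0) = 1/3, P(X=1) = 2/3

Enumerate traces; 4 have nonzero weight after conditioning:
  (Y=1, Z=0, X=1) weight 1/15
  (Y=1, Z=1, X=1) weight 1/10
  (Y=2, Z=0, X=0) weight 1/30
  (Y=2, Z=1, X=0) weight 1/20
Group by X:
  weight(X=0) = 1/12
  weight(X=1) = 1/6
Total weight = 1/12 + 1/6 = 1/4
P(X=0 | obs) = 1/12 / 1/4 = 1/3
P(X=1 | obs) = 1/6 / 1/4 = 2/3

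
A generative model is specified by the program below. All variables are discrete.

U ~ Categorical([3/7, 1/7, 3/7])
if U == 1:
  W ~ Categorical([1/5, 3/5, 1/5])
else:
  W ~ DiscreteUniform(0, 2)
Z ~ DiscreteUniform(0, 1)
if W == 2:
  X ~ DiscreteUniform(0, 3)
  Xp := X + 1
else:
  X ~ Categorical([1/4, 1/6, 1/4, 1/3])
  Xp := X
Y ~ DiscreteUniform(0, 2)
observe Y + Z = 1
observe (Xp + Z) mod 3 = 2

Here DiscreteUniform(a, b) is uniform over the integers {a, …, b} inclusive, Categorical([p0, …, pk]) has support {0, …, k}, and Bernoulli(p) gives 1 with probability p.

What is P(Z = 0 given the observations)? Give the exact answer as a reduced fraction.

Enumerate traces; 21 have nonzero weight after conditioning:
  (U=0, W=0, Z=0, X=2, Y=1) weight 1/168
  (U=0, W=0, Z=1, X=1, Y=0) weight 1/252
  (U=0, W=1, Z=0, X=2, Y=1) weight 1/168
  (U=0, W=1, Z=1, X=1, Y=0) weight 1/252
  (U=0, W=2, Z=0, X=1, Y=1) weight 1/168
  (U=0, W=2, Z=1, X=0, Y=0) weight 1/168
  (U=0, W=2, Z=1, X=3, Y=0) weight 1/168
  (U=1, W=0, Z=0, X=2, Y=1) weight 1/840
  … 13 more
Group by Z:
  weight(Z=0) = 1/24
  weight(Z=1) = 19/420
Total weight = 1/24 + 19/420 = 73/840
P(Z=0 | obs) = 1/24 / 73/840 = 35/73
P(Z=1 | obs) = 19/420 / 73/840 = 38/73

P(Z = 0 | obs) = 35/73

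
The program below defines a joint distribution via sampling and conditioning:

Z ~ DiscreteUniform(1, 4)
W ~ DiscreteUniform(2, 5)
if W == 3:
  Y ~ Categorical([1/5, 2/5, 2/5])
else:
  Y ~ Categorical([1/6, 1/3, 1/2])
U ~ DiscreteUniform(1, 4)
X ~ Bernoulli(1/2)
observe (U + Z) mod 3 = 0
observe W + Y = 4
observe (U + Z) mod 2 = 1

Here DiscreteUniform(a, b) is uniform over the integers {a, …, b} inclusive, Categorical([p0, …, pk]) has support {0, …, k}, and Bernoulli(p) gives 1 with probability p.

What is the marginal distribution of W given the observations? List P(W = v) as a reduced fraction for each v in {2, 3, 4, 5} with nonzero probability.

Enumerate traces; 12 have nonzero weight after conditioning:
  (Z=1, W=2, Y=2, U=2, X=0) weight 1/256
  (Z=1, W=2, Y=2, U=2, X=1) weight 1/256
  (Z=1, W=3, Y=1, U=2, X=0) weight 1/320
  (Z=1, W=3, Y=1, U=2, X=1) weight 1/320
  (Z=1, W=4, Y=0, U=2, X=0) weight 1/768
  (Z=1, W=4, Y=0, U=2, X=1) weight 1/768
  (Z=2, W=2, Y=2, U=1, X=0) weight 1/256
  (Z=2, W=2, Y=2, U=1, X=1) weight 1/256
  … 4 more
Group by W:
  weight(W=2) = 1/64
  weight(W=3) = 1/80
  weight(W=4) = 1/192
Total weight = 1/64 + 1/80 + 1/192 = 1/30
P(W=2 | obs) = 1/64 / 1/30 = 15/32
P(W=3 | obs) = 1/80 / 1/30 = 3/8
P(W=4 | obs) = 1/192 / 1/30 = 5/32

P(W=2) = 15/32, P(W=3) = 3/8, P(W=4) = 5/32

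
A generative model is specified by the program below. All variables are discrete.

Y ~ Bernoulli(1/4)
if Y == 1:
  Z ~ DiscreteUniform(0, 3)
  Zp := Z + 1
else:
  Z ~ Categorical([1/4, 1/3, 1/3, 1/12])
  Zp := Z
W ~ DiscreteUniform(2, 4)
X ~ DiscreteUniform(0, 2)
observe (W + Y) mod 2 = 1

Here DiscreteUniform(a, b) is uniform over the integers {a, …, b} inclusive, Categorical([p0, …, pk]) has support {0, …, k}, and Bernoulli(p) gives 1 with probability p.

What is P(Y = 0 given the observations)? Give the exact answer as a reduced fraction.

Enumerate traces; 36 have nonzero weight after conditioning:
  (Y=0, Z=0, W=3, X=0) weight 1/48
  (Y=0, Z=0, W=3, X=1) weight 1/48
  (Y=0, Z=0, W=3, X=2) weight 1/48
  (Y=0, Z=1, W=3, X=0) weight 1/36
  (Y=0, Z=1, W=3, X=1) weight 1/36
  (Y=0, Z=1, W=3, X=2) weight 1/36
  (Y=0, Z=2, W=3, X=0) weight 1/36
  (Y=0, Z=2, W=3, X=1) weight 1/36
  (Y=1, Z=0, W=2, X=0) weight 1/144
  … 27 more
Group by Y:
  weight(Y=0) = 1/4
  weight(Y=1) = 1/6
Total weight = 1/4 + 1/6 = 5/12
P(Y=0 | obs) = 1/4 / 5/12 = 3/5
P(Y=1 | obs) = 1/6 / 5/12 = 2/5

P(Y = 0 | obs) = 3/5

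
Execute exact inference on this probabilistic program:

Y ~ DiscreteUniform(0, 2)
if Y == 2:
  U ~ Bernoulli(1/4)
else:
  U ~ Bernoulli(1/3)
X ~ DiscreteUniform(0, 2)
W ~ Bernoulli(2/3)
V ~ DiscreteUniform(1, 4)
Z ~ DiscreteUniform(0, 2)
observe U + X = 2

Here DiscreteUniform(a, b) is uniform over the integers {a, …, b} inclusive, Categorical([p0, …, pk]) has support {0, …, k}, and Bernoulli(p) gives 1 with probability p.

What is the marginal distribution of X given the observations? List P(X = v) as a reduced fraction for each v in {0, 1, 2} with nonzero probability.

P(X=1) = 11/36, P(X=2) = 25/36

Enumerate traces; 144 have nonzero weight after conditioning:
  (Y=0, U=0, X=2, W=0, V=1, Z=0) weight 1/486
  (Y=0, U=0, X=2, W=0, V=1, Z=1) weight 1/486
  (Y=0, U=0, X=2, W=0, V=1, Z=2) weight 1/486
  (Y=0, U=0, X=2, W=0, V=2, Z=0) weight 1/486
  (Y=0, U=0, X=2, W=0, V=2, Z=1) weight 1/486
  (Y=0, U=0, X=2, W=0, V=2, Z=2) weight 1/486
  (Y=0, U=0, X=2, W=0, V=3, Z=0) weight 1/486
  (Y=0, U=0, X=2, W=0, V=3, Z=1) weight 1/486
  (Y=0, U=1, X=1, W=0, V=1, Z=0) weight 1/972
  … 135 more
Group by X:
  weight(X=1) = 11/108
  weight(X=2) = 25/108
Total weight = 11/108 + 25/108 = 1/3
P(X=1 | obs) = 11/108 / 1/3 = 11/36
P(X=2 | obs) = 25/108 / 1/3 = 25/36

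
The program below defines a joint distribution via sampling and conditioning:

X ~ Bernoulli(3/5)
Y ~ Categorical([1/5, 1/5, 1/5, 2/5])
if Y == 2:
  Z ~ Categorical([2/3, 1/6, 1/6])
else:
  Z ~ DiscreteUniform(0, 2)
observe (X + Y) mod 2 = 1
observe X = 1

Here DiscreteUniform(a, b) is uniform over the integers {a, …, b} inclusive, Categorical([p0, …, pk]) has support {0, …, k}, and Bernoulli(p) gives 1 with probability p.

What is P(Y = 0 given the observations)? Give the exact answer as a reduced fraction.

P(Y = 0 | obs) = 1/2

Enumerate traces; 6 have nonzero weight after conditioning:
  (X=1, Y=0, Z=0) weight 1/25
  (X=1, Y=0, Z=1) weight 1/25
  (X=1, Y=0, Z=2) weight 1/25
  (X=1, Y=2, Z=0) weight 2/25
  (X=1, Y=2, Z=1) weight 1/50
  (X=1, Y=2, Z=2) weight 1/50
Group by Y:
  weight(Y=0) = 3/25
  weight(Y=2) = 3/25
Total weight = 3/25 + 3/25 = 6/25
P(Y=0 | obs) = 3/25 / 6/25 = 1/2
P(Y=2 | obs) = 3/25 / 6/25 = 1/2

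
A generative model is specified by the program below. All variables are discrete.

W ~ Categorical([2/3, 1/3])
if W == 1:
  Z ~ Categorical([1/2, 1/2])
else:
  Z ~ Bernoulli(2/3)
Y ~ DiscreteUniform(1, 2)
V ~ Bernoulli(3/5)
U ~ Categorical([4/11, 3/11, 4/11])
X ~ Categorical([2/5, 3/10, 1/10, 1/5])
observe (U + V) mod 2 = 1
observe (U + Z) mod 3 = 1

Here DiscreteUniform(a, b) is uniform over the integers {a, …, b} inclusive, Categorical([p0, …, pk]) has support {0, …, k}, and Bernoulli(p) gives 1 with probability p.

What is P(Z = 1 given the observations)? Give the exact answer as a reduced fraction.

P(Z = 1 | obs) = 22/29

Enumerate traces; 32 have nonzero weight after conditioning:
  (W=0, Z=0, Y=1, V=0, U=1, X=0) weight 4/825
  (W=0, Z=0, Y=1, V=0, U=1, X=1) weight 1/275
  (W=0, Z=0, Y=1, V=0, U=1, X=2) weight 1/825
  (W=0, Z=0, Y=1, V=0, U=1, X=3) weight 2/825
  (W=0, Z=0, Y=2, V=0, U=1, X=0) weight 4/825
  (W=0, Z=0, Y=2, V=0, U=1, X=1) weight 1/275
  (W=0, Z=0, Y=2, V=0, U=1, X=2) weight 1/825
  (W=0, Z=0, Y=2, V=0, U=1, X=3) weight 2/825
  (W=0, Z=1, Y=1, V=1, U=0, X=0) weight 16/825
  … 23 more
Group by Z:
  weight(Z=0) = 7/165
  weight(Z=1) = 2/15
Total weight = 7/165 + 2/15 = 29/165
P(Z=0 | obs) = 7/165 / 29/165 = 7/29
P(Z=1 | obs) = 2/15 / 29/165 = 22/29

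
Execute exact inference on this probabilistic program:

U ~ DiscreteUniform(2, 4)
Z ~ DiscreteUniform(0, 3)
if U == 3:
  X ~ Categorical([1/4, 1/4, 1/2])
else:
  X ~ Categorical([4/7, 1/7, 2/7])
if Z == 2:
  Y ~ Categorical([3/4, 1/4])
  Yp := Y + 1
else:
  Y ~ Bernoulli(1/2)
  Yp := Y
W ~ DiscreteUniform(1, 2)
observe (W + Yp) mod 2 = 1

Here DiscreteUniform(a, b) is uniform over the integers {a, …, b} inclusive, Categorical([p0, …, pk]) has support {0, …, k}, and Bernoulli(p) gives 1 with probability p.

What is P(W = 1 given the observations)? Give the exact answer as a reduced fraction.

Enumerate traces; 72 have nonzero weight after conditioning:
  (U=2, Z=0, X=0, Y=0, W=1) weight 1/84
  (U=2, Z=0, X=0, Y=1, W=2) weight 1/84
  (U=2, Z=0, X=1, Y=0, W=1) weight 1/336
  (U=2, Z=0, X=1, Y=1, W=2) weight 1/336
  (U=2, Z=0, X=2, Y=0, W=1) weight 1/168
  (U=2, Z=0, X=2, Y=1, W=2) weight 1/168
  (U=2, Z=1, X=0, Y=0, W=1) weight 1/84
  (U=2, Z=1, X=0, Y=1, W=2) weight 1/84
  … 64 more
Group by W:
  weight(W=1) = 7/32
  weight(W=2) = 9/32
Total weight = 7/32 + 9/32 = 1/2
P(W=1 | obs) = 7/32 / 1/2 = 7/16
P(W=2 | obs) = 9/32 / 1/2 = 9/16

P(W = 1 | obs) = 7/16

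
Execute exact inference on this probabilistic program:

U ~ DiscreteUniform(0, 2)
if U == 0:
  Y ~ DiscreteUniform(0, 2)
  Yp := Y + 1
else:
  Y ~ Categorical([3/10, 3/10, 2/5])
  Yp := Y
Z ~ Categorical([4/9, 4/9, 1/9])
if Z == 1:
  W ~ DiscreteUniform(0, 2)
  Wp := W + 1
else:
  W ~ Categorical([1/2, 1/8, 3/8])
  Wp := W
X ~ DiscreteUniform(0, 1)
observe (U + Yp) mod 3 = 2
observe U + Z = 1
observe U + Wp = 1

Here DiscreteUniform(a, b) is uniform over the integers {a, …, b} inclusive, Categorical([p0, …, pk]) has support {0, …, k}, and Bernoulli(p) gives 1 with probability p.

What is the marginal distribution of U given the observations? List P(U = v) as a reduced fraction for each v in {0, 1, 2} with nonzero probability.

P(U=0) = 20/47, P(U=1) = 27/47

Enumerate traces; 4 have nonzero weight after conditioning:
  (U=0, Y=1, Z=1, W=0, X=0) weight 2/243
  (U=0, Y=1, Z=1, W=0, X=1) weight 2/243
  (U=1, Y=1, Z=0, W=0, X=0) weight 1/90
  (U=1, Y=1, Z=0, W=0, X=1) weight 1/90
Group by U:
  weight(U=0) = 4/243
  weight(U=1) = 1/45
Total weight = 4/243 + 1/45 = 47/1215
P(U=0 | obs) = 4/243 / 47/1215 = 20/47
P(U=1 | obs) = 1/45 / 47/1215 = 27/47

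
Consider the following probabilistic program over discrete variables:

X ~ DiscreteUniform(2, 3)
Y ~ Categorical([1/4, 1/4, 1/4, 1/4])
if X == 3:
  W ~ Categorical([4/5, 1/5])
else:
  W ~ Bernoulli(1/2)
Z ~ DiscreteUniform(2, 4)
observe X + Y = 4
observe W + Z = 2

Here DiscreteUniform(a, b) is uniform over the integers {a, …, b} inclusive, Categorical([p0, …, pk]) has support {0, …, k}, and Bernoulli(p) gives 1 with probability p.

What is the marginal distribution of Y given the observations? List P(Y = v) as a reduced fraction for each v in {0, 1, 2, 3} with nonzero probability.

P(Y=1) = 8/13, P(Y=2) = 5/13

Enumerate traces; 2 have nonzero weight after conditioning:
  (X=2, Y=2, W=0, Z=2) weight 1/48
  (X=3, Y=1, W=0, Z=2) weight 1/30
Group by Y:
  weight(Y=1) = 1/30
  weight(Y=2) = 1/48
Total weight = 1/30 + 1/48 = 13/240
P(Y=1 | obs) = 1/30 / 13/240 = 8/13
P(Y=2 | obs) = 1/48 / 13/240 = 5/13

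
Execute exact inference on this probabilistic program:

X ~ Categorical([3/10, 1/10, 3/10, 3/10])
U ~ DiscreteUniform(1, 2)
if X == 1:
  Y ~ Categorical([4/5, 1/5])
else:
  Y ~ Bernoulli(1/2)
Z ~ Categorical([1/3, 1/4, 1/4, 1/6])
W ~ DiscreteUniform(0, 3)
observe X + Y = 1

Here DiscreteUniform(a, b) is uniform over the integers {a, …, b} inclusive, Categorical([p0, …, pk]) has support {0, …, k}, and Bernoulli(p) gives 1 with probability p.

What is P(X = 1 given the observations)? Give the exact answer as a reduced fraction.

P(X = 1 | obs) = 8/23

Enumerate traces; 64 have nonzero weight after conditioning:
  (X=0, U=1, Y=1, Z=0, W=0) weight 1/160
  (X=0, U=1, Y=1, Z=0, W=1) weight 1/160
  (X=0, U=1, Y=1, Z=0, W=2) weight 1/160
  (X=0, U=1, Y=1, Z=0, W=3) weight 1/160
  (X=0, U=1, Y=1, Z=1, W=0) weight 3/640
  (X=0, U=1, Y=1, Z=1, W=1) weight 3/640
  (X=0, U=1, Y=1, Z=1, W=2) weight 3/640
  (X=0, U=1, Y=1, Z=1, W=3) weight 3/640
  (X=1, U=1, Y=0, Z=0, W=0) weight 1/300
  … 55 more
Group by X:
  weight(X=0) = 3/20
  weight(X=1) = 2/25
Total weight = 3/20 + 2/25 = 23/100
P(X=0 | obs) = 3/20 / 23/100 = 15/23
P(X=1 | obs) = 2/25 / 23/100 = 8/23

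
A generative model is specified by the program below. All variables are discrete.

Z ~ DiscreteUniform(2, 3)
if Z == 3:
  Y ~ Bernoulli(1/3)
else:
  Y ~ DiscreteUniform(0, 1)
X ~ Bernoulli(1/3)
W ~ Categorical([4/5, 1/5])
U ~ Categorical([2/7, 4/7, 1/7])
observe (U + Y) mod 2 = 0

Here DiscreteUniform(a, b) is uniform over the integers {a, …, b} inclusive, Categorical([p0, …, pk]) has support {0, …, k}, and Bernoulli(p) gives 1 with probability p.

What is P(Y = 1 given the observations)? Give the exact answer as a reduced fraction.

Enumerate traces; 24 have nonzero weight after conditioning:
  (Z=2, Y=0, X=0, W=0, U=0) weight 4/105
  (Z=2, Y=0, X=0, W=0, U=2) weight 2/105
  (Z=2, Y=0, X=0, W=1, U=0) weight 1/105
  (Z=2, Y=0, X=0, W=1, U=2) weight 1/210
  (Z=2, Y=0, X=1, W=0, U=0) weight 2/105
  (Z=2, Y=0, X=1, W=0, U=2) weight 1/105
  (Z=2, Y=0, X=1, W=1, U=0) weight 1/210
  (Z=2, Y=0, X=1, W=1, U=2) weight 1/420
  (Z=2, Y=1, X=0, W=0, U=1) weight 8/105
  … 15 more
Group by Y:
  weight(Y=0) = 1/4
  weight(Y=1) = 5/21
Total weight = 1/4 + 5/21 = 41/84
P(Y=0 | obs) = 1/4 / 41/84 = 21/41
P(Y=1 | obs) = 5/21 / 41/84 = 20/41

P(Y = 1 | obs) = 20/41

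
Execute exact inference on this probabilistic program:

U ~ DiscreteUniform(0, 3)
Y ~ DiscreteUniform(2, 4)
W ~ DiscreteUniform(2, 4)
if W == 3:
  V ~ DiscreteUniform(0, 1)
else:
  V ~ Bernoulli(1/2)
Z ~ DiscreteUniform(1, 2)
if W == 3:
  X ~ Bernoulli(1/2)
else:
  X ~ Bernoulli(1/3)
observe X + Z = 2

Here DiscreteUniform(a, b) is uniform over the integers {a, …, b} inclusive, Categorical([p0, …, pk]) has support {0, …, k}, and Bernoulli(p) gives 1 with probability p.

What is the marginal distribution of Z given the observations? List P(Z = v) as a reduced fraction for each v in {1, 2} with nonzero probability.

P(Z=1) = 7/18, P(Z=2) = 11/18

Enumerate traces; 144 have nonzero weight after conditioning:
  (U=0, Y=2, W=2, V=0, Z=1, X=1) weight 1/432
  (U=0, Y=2, W=2, V=0, Z=2, X=0) weight 1/216
  (U=0, Y=2, W=2, V=1, Z=1, X=1) weight 1/432
  (U=0, Y=2, W=2, V=1, Z=2, X=0) weight 1/216
  (U=0, Y=2, W=3, V=0, Z=1, X=1) weight 1/288
  (U=0, Y=2, W=3, V=0, Z=2, X=0) weight 1/288
  (U=0, Y=2, W=3, V=1, Z=1, X=1) weight 1/288
  (U=0, Y=2, W=3, V=1, Z=2, X=0) weight 1/288
  … 136 more
Group by Z:
  weight(Z=1) = 7/36
  weight(Z=2) = 11/36
Total weight = 7/36 + 11/36 = 1/2
P(Z=1 | obs) = 7/36 / 1/2 = 7/18
P(Z=2 | obs) = 11/36 / 1/2 = 11/18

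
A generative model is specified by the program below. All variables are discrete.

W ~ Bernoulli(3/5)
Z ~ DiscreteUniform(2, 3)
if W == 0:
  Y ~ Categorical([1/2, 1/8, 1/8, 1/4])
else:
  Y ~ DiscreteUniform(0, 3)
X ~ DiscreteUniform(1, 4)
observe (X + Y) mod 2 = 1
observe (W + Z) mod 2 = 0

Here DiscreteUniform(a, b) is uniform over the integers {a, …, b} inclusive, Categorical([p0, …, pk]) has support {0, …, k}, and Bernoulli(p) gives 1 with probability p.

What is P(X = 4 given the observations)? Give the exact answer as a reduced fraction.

Enumerate traces; 16 have nonzero weight after conditioning:
  (W=0, Z=2, Y=0, X=1) weight 1/40
  (W=0, Z=2, Y=0, X=3) weight 1/40
  (W=0, Z=2, Y=1, X=2) weight 1/160
  (W=0, Z=2, Y=1, X=4) weight 1/160
  (W=0, Z=2, Y=2, X=1) weight 1/160
  (W=0, Z=2, Y=2, X=3) weight 1/160
  (W=0, Z=2, Y=3, X=2) weight 1/80
  (W=0, Z=2, Y=3, X=4) weight 1/80
  … 8 more
Group by X:
  weight(X=1) = 11/160
  weight(X=2) = 9/160
  weight(X=3) = 11/160
  weight(X=4) = 9/160
Total weight = 11/160 + 9/160 + 11/160 + 9/160 = 1/4
P(X=1 | obs) = 11/160 / 1/4 = 11/40
P(X=2 | obs) = 9/160 / 1/4 = 9/40
P(X=3 | obs) = 11/160 / 1/4 = 11/40
P(X=4 | obs) = 9/160 / 1/4 = 9/40

P(X = 4 | obs) = 9/40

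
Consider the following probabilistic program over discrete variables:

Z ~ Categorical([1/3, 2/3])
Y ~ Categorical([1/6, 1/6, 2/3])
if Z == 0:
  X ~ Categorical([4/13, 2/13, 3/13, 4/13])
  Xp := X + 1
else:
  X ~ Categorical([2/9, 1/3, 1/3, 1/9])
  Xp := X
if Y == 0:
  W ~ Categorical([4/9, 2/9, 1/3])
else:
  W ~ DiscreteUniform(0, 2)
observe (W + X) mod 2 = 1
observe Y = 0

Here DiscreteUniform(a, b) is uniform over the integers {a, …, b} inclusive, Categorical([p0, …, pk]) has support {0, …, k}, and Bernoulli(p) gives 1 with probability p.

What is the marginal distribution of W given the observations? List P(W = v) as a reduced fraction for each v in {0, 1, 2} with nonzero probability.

P(W=0) = 158/373, P(W=1) = 193/746, P(W=2) = 237/746

Enumerate traces; 12 have nonzero weight after conditioning:
  (Z=0, Y=0, X=0, W=1) weight 4/1053
  (Z=0, Y=0, X=1, W=0) weight 4/1053
  (Z=0, Y=0, X=1, W=2) weight 1/351
  (Z=0, Y=0, X=2, W=1) weight 1/351
  (Z=0, Y=0, X=3, W=0) weight 8/1053
  (Z=0, Y=0, X=3, W=2) weight 2/351
  (Z=1, Y=0, X=0, W=1) weight 4/729
  (Z=1, Y=0, X=1, W=0) weight 4/243
  … 4 more
Group by W:
  weight(W=0) = 316/9477
  weight(W=1) = 193/9477
  weight(W=2) = 79/3159
Total weight = 316/9477 + 193/9477 + 79/3159 = 746/9477
P(W=0 | obs) = 316/9477 / 746/9477 = 158/373
P(W=1 | obs) = 193/9477 / 746/9477 = 193/746
P(W=2 | obs) = 79/3159 / 746/9477 = 237/746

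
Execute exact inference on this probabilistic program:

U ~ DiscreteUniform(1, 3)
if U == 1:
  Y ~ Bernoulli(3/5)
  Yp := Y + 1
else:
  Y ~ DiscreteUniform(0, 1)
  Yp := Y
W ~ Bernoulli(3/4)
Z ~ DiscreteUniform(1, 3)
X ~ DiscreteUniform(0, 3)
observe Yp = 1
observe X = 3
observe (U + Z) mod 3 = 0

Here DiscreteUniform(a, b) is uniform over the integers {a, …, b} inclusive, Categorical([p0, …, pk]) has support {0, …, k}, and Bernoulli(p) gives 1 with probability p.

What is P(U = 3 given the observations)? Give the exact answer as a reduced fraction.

P(U = 3 | obs) = 5/14

Enumerate traces; 6 have nonzero weight after conditioning:
  (U=1, Y=0, W=0, Z=2, X=3) weight 1/360
  (U=1, Y=0, W=1, Z=2, X=3) weight 1/120
  (U=2, Y=1, W=0, Z=1, X=3) weight 1/288
  (U=2, Y=1, W=1, Z=1, X=3) weight 1/96
  (U=3, Y=1, W=0, Z=3, X=3) weight 1/288
  (U=3, Y=1, W=1, Z=3, X=3) weight 1/96
Group by U:
  weight(U=1) = 1/90
  weight(U=2) = 1/72
  weight(U=3) = 1/72
Total weight = 1/90 + 1/72 + 1/72 = 7/180
P(U=1 | obs) = 1/90 / 7/180 = 2/7
P(U=2 | obs) = 1/72 / 7/180 = 5/14
P(U=3 | obs) = 1/72 / 7/180 = 5/14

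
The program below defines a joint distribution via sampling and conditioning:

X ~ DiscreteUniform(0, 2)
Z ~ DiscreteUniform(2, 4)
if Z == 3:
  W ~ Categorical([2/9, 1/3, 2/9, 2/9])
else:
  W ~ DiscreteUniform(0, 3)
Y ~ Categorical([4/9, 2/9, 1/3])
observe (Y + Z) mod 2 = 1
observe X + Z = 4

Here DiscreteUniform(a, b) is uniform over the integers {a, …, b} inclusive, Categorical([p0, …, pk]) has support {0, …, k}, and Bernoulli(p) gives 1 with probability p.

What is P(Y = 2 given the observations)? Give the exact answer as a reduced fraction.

P(Y = 2 | obs) = 3/11

Enumerate traces; 16 have nonzero weight after conditioning:
  (X=0, Z=4, W=0, Y=1) weight 1/162
  (X=0, Z=4, W=1, Y=1) weight 1/162
  (X=0, Z=4, W=2, Y=1) weight 1/162
  (X=0, Z=4, W=3, Y=1) weight 1/162
  (X=1, Z=3, W=0, Y=0) weight 8/729
  (X=1, Z=3, W=0, Y=2) weight 2/243
  (X=1, Z=3, W=1, Y=0) weight 4/243
  (X=1, Z=3, W=1, Y=2) weight 1/81
  … 8 more
Group by Y:
  weight(Y=0) = 4/81
  weight(Y=1) = 4/81
  weight(Y=2) = 1/27
Total weight = 4/81 + 4/81 + 1/27 = 11/81
P(Y=0 | obs) = 4/81 / 11/81 = 4/11
P(Y=1 | obs) = 4/81 / 11/81 = 4/11
P(Y=2 | obs) = 1/27 / 11/81 = 3/11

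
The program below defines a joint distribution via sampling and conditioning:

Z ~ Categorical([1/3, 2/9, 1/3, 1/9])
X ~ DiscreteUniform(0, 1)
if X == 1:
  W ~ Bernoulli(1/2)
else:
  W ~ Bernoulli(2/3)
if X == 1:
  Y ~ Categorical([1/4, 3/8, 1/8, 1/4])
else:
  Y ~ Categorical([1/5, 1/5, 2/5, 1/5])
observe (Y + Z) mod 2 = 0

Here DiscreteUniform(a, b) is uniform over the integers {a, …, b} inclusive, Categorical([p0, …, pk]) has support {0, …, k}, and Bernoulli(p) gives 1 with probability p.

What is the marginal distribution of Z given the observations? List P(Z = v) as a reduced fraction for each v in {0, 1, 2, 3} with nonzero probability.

Enumerate traces; 32 have nonzero weight after conditioning:
  (Z=0, X=0, W=0, Y=0) weight 1/90
  (Z=0, X=0, W=0, Y=2) weight 1/45
  (Z=0, X=0, W=1, Y=0) weight 1/45
  (Z=0, X=0, W=1, Y=2) weight 2/45
  (Z=0, X=1, W=0, Y=0) weight 1/48
  (Z=0, X=1, W=0, Y=2) weight 1/96
  (Z=0, X=1, W=1, Y=0) weight 1/48
  (Z=0, X=1, W=1, Y=2) weight 1/96
  (Z=1, X=0, W=0, Y=1) weight 1/135
  (Z=2, X=0, W=0, Y=0) weight 1/90
  … 22 more
Group by Z:
  weight(Z=0) = 13/80
  weight(Z=1) = 41/360
  weight(Z=2) = 13/80
  weight(Z=3) = 41/720
Total weight = 13/80 + 41/360 + 13/80 + 41/720 = 119/240
P(Z=0 | obs) = 13/80 / 119/240 = 39/119
P(Z=1 | obs) = 41/360 / 119/240 = 82/357
P(Z=2 | obs) = 13/80 / 119/240 = 39/119
P(Z=3 | obs) = 41/720 / 119/240 = 41/357

P(Z=0) = 39/119, P(Z=1) = 82/357, P(Z=2) = 39/119, P(Z=3) = 41/357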